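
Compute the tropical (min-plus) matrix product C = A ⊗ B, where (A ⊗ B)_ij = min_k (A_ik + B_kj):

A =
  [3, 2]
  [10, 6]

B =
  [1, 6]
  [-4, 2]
A ⊗ B =
  [-2, 4]
  [2, 8]

Apply the min-plus product entry-by-entry:
  C[0][0] = min over k of (A[0][0] + B[0][0] = 3 + 1 = 4, A[0][1] + B[1][0] = 2 + -4 = -2) = -2 (attained at k = 1)
  C[0][1] = min over k of (A[0][0] + B[0][1] = 3 + 6 = 9, A[0][1] + B[1][1] = 2 + 2 = 4) = 4 (attained at k = 1)
  C[1][0] = min over k of (A[1][0] + B[0][0] = 10 + 1 = 11, A[1][1] + B[1][0] = 6 + -4 = 2) = 2 (attained at k = 1)
  C[1][1] = min over k of (A[1][0] + B[0][1] = 10 + 6 = 16, A[1][1] + B[1][1] = 6 + 2 = 8) = 8 (attained at k = 1)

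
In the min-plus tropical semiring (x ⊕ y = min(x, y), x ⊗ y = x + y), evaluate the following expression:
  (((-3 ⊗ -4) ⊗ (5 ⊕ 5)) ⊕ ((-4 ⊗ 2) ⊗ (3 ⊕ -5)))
(((-3 ⊗ -4) ⊗ (5 ⊕ 5)) ⊕ ((-4 ⊗ 2) ⊗ (3 ⊕ -5))) = -7

Expand innermost to outermost. Recall ⊕ takes the minimum of its arguments and ⊗ takes their sum. Working out the expression (((-3 ⊗ -4) ⊗ (5 ⊕ 5)) ⊕ ((-4 ⊗ 2) ⊗ (3 ⊕ -5))) gives -7.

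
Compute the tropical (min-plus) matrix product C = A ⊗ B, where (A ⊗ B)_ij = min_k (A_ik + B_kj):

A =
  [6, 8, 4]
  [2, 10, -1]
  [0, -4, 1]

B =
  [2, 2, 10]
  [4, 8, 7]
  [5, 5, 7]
A ⊗ B =
  [8, 8, 11]
  [4, 4, 6]
  [0, 2, 3]

Apply the min-plus product entry-by-entry:
  C[0][0] = min over k of (A[0][0] + B[0][0] = 6 + 2 = 8, A[0][1] + B[1][0] = 8 + 4 = 12, A[0][2] + B[2][0] = 4 + 5 = 9) = 8 (attained at k = 0)
  C[0][1] = min over k of (A[0][0] + B[0][1] = 6 + 2 = 8, A[0][1] + B[1][1] = 8 + 8 = 16, A[0][2] + B[2][1] = 4 + 5 = 9) = 8 (attained at k = 0)
  C[0][2] = min over k of (A[0][0] + B[0][2] = 6 + 10 = 16, A[0][1] + B[1][2] = 8 + 7 = 15, A[0][2] + B[2][2] = 4 + 7 = 11) = 11 (attained at k = 2)
  C[1][0] = min over k of (A[1][0] + B[0][0] = 2 + 2 = 4, A[1][1] + B[1][0] = 10 + 4 = 14, A[1][2] + B[2][0] = -1 + 5 = 4) = 4 (attained at k = 0)
  C[1][1] = min over k of (A[1][0] + B[0][1] = 2 + 2 = 4, A[1][1] + B[1][1] = 10 + 8 = 18, A[1][2] + B[2][1] = -1 + 5 = 4) = 4 (attained at k = 0)
  C[1][2] = min over k of (A[1][0] + B[0][2] = 2 + 10 = 12, A[1][1] + B[1][2] = 10 + 7 = 17, A[1][2] + B[2][2] = -1 + 7 = 6) = 6 (attained at k = 2)
  C[2][0] = min over k of (A[2][0] + B[0][0] = 0 + 2 = 2, A[2][1] + B[1][0] = -4 + 4 = 0, A[2][2] + B[2][0] = 1 + 5 = 6) = 0 (attained at k = 1)
  C[2][1] = min over k of (A[2][0] + B[0][1] = 0 + 2 = 2, A[2][1] + B[1][1] = -4 + 8 = 4, A[2][2] + B[2][1] = 1 + 5 = 6) = 2 (attained at k = 0)
  C[2][2] = min over k of (A[2][0] + B[0][2] = 0 + 10 = 10, A[2][1] + B[1][2] = -4 + 7 = 3, A[2][2] + B[2][2] = 1 + 7 = 8) = 3 (attained at k = 1)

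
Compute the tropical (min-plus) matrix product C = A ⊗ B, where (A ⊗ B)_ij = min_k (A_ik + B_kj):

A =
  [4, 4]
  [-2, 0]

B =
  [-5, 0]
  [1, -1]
A ⊗ B =
  [-1, 3]
  [-7, -2]

Apply the min-plus product entry-by-entry:
  C[0][0] = min over k of (A[0][0] + B[0][0] = 4 + -5 = -1, A[0][1] + B[1][0] = 4 + 1 = 5) = -1 (attained at k = 0)
  C[0][1] = min over k of (A[0][0] + B[0][1] = 4 + 0 = 4, A[0][1] + B[1][1] = 4 + -1 = 3) = 3 (attained at k = 1)
  C[1][0] = min over k of (A[1][0] + B[0][0] = -2 + -5 = -7, A[1][1] + B[1][0] = 0 + 1 = 1) = -7 (attained at k = 0)
  C[1][1] = min over k of (A[1][0] + B[0][1] = -2 + 0 = -2, A[1][1] + B[1][1] = 0 + -1 = -1) = -2 (attained at k = 0)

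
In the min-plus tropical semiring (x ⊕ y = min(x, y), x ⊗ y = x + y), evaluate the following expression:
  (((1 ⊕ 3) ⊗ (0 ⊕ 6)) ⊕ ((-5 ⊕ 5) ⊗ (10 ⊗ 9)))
(((1 ⊕ 3) ⊗ (0 ⊕ 6)) ⊕ ((-5 ⊕ 5) ⊗ (10 ⊗ 9))) = 1

Expand innermost to outermost. Recall ⊕ takes the minimum of its arguments and ⊗ takes their sum. Working out the expression (((1 ⊕ 3) ⊗ (0 ⊕ 6)) ⊕ ((-5 ⊕ 5) ⊗ (10 ⊗ 9))) gives 1.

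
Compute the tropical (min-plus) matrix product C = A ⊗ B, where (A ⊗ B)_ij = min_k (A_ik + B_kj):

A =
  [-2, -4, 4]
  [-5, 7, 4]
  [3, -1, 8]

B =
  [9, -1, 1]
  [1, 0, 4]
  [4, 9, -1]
A ⊗ B =
  [-3, -4, -1]
  [4, -6, -4]
  [0, -1, 3]

Apply the min-plus product entry-by-entry:
  C[0][0] = min over k of (A[0][0] + B[0][0] = -2 + 9 = 7, A[0][1] + B[1][0] = -4 + 1 = -3, A[0][2] + B[2][0] = 4 + 4 = 8) = -3 (attained at k = 1)
  C[0][1] = min over k of (A[0][0] + B[0][1] = -2 + -1 = -3, A[0][1] + B[1][1] = -4 + 0 = -4, A[0][2] + B[2][1] = 4 + 9 = 13) = -4 (attained at k = 1)
  C[0][2] = min over k of (A[0][0] + B[0][2] = -2 + 1 = -1, A[0][1] + B[1][2] = -4 + 4 = 0, A[0][2] + B[2][2] = 4 + -1 = 3) = -1 (attained at k = 0)
  C[1][0] = min over k of (A[1][0] + B[0][0] = -5 + 9 = 4, A[1][1] + B[1][0] = 7 + 1 = 8, A[1][2] + B[2][0] = 4 + 4 = 8) = 4 (attained at k = 0)
  C[1][1] = min over k of (A[1][0] + B[0][1] = -5 + -1 = -6, A[1][1] + B[1][1] = 7 + 0 = 7, A[1][2] + B[2][1] = 4 + 9 = 13) = -6 (attained at k = 0)
  C[1][2] = min over k of (A[1][0] + B[0][2] = -5 + 1 = -4, A[1][1] + B[1][2] = 7 + 4 = 11, A[1][2] + B[2][2] = 4 + -1 = 3) = -4 (attained at k = 0)
  C[2][0] = min over k of (A[2][0] + B[0][0] = 3 + 9 = 12, A[2][1] + B[1][0] = -1 + 1 = 0, A[2][2] + B[2][0] = 8 + 4 = 12) = 0 (attained at k = 1)
  C[2][1] = min over k of (A[2][0] + B[0][1] = 3 + -1 = 2, A[2][1] + B[1][1] = -1 + 0 = -1, A[2][2] + B[2][1] = 8 + 9 = 17) = -1 (attained at k = 1)
  C[2][2] = min over k of (A[2][0] + B[0][2] = 3 + 1 = 4, A[2][1] + B[1][2] = -1 + 4 = 3, A[2][2] + B[2][2] = 8 + -1 = 7) = 3 (attained at k = 1)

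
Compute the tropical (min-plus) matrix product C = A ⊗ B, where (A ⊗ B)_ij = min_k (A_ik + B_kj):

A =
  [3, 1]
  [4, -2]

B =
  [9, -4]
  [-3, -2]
A ⊗ B =
  [-2, -1]
  [-5, -4]

Apply the min-plus product entry-by-entry:
  C[0][0] = min over k of (A[0][0] + B[0][0] = 3 + 9 = 12, A[0][1] + B[1][0] = 1 + -3 = -2) = -2 (attained at k = 1)
  C[0][1] = min over k of (A[0][0] + B[0][1] = 3 + -4 = -1, A[0][1] + B[1][1] = 1 + -2 = -1) = -1 (attained at k = 0)
  C[1][0] = min over k of (A[1][0] + B[0][0] = 4 + 9 = 13, A[1][1] + B[1][0] = -2 + -3 = -5) = -5 (attained at k = 1)
  C[1][1] = min over k of (A[1][0] + B[0][1] = 4 + -4 = 0, A[1][1] + B[1][1] = -2 + -2 = -4) = -4 (attained at k = 1)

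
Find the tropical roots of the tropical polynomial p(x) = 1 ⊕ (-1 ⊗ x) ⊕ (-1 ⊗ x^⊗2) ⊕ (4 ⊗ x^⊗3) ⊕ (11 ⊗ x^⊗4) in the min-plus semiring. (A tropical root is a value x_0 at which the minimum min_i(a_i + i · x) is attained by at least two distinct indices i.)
Roots: {-7, -5, 0, 2}

Each tropical root is a break point of the lower envelope of the lines y = a_i + i · x (there are 5 lines, with slopes 0, 1, ..., 4). Only the lines that attain the minimum somewhere contribute to roots; other lines are dominated. Here the surviving (envelope) indices are i = 4, i = 3, i = 2, i = 1, i = 0.
Intersections between consecutive envelope lines give the roots: for adjacent envelope indices i < j the intersection is x = (a_i − a_j) / (j − i). Reading off the sorted break points: {-7, -5, 0, 2}.
Verification: at each break x_0, at least two indices attain the minimum of min_i(a_i + i · x_0).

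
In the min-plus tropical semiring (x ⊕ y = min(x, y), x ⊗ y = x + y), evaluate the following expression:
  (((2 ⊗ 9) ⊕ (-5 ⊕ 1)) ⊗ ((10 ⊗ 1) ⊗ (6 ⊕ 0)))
(((2 ⊗ 9) ⊕ (-5 ⊕ 1)) ⊗ ((10 ⊗ 1) ⊗ (6 ⊕ 0))) = 6

Expand innermost to outermost. Recall ⊕ takes the minimum of its arguments and ⊗ takes their sum. Working out the expression (((2 ⊗ 9) ⊕ (-5 ⊕ 1)) ⊗ ((10 ⊗ 1) ⊗ (6 ⊕ 0))) gives 6.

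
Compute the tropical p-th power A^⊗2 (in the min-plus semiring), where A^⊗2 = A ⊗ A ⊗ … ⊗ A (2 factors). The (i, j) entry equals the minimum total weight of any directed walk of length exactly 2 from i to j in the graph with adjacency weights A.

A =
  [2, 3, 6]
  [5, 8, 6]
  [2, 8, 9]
A^⊗2 =
  [4, 5, 8]
  [7, 8, 11]
  [4, 5, 8]

Each entry (A^⊗2)_ij equals the minimum over all length-2 walks i = v_0 → v_1 → … → v_2 = j of Σ_t A[v_t][v_{t+1}]. For example, for (i, j) = (0, 2) we minimise over 3 possible intermediate vertex sequences; the minimum is 8, attained along the walk 0 → 0 → 2.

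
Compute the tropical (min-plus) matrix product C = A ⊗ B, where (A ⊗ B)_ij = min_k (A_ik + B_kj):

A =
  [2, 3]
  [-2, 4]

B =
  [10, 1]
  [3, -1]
A ⊗ B =
  [6, 2]
  [7, -1]

Apply the min-plus product entry-by-entry:
  C[0][0] = min over k of (A[0][0] + B[0][0] = 2 + 10 = 12, A[0][1] + B[1][0] = 3 + 3 = 6) = 6 (attained at k = 1)
  C[0][1] = min over k of (A[0][0] + B[0][1] = 2 + 1 = 3, A[0][1] + B[1][1] = 3 + -1 = 2) = 2 (attained at k = 1)
  C[1][0] = min over k of (A[1][0] + B[0][0] = -2 + 10 = 8, A[1][1] + B[1][0] = 4 + 3 = 7) = 7 (attained at k = 1)
  C[1][1] = min over k of (A[1][0] + B[0][1] = -2 + 1 = -1, A[1][1] + B[1][1] = 4 + -1 = 3) = -1 (attained at k = 0)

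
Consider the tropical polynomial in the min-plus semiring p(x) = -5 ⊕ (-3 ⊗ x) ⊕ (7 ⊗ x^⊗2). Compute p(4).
p(4) = -5

A tropical monomial a ⊗ x^⊗i evaluates to a + i · x. Evaluating each term at x = 4:
  Term 0 contributes -5 + 0 · 4 = -5
  Term 1 contributes -3 + 1 · 4 = 1
  Term 2 contributes 7 + 2 · 4 = 15
p(4) = ⊕ of these = min[-5, 1, 15] = -5.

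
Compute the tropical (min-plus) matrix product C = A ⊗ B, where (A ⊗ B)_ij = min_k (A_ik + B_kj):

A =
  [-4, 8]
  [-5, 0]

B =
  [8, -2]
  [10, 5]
A ⊗ B =
  [4, -6]
  [3, -7]

Apply the min-plus product entry-by-entry:
  C[0][0] = min over k of (A[0][0] + B[0][0] = -4 + 8 = 4, A[0][1] + B[1][0] = 8 + 10 = 18) = 4 (attained at k = 0)
  C[0][1] = min over k of (A[0][0] + B[0][1] = -4 + -2 = -6, A[0][1] + B[1][1] = 8 + 5 = 13) = -6 (attained at k = 0)
  C[1][0] = min over k of (A[1][0] + B[0][0] = -5 + 8 = 3, A[1][1] + B[1][0] = 0 + 10 = 10) = 3 (attained at k = 0)
  C[1][1] = min over k of (A[1][0] + B[0][1] = -5 + -2 = -7, A[1][1] + B[1][1] = 0 + 5 = 5) = -7 (attained at k = 0)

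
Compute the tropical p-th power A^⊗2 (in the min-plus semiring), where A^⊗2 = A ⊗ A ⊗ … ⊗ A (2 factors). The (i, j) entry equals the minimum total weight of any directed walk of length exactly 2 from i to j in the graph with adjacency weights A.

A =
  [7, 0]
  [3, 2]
A^⊗2 =
  [3, 2]
  [5, 3]

Each entry (A^⊗2)_ij equals the minimum over all length-2 walks i = v_0 → v_1 → … → v_2 = j of Σ_t A[v_t][v_{t+1}]. For example, for (i, j) = (0, 1) we minimise over 2 possible intermediate vertex sequences; the minimum is 2, attained along the walk 0 → 1 → 1.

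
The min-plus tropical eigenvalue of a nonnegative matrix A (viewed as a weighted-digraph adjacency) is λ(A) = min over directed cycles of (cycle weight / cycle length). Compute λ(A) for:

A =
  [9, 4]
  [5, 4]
λ(A) = 4

Enumerate directed cycles and compute their means (weight / length). Sample:
  cycle 0 → 0: weight = 9, length = 1, mean = 9/1 ≈ 9.000
  cycle 1 → 1: weight = 4, length = 1, mean = 4/1 ≈ 4.000
  cycle 0 → 1 → 0: weight = 9, length = 2, mean = 9/2 ≈ 4.500
  cycle 1 → 0 → 1: weight = 9, length = 2, mean = 9/2 ≈ 4.500
Minimum mean = 4.000, attained e.g. along the cycle 1 → 1 with weight 4 and length 1. So λ(A) = 4/1 = 4.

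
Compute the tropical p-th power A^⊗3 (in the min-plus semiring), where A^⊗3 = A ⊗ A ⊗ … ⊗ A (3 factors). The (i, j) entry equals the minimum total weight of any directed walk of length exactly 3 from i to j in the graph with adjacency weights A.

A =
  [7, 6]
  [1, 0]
A^⊗3 =
  [7, 6]
  [1, 0]

Each entry (A^⊗3)_ij equals the minimum over all length-3 walks i = v_0 → v_1 → … → v_3 = j of Σ_t A[v_t][v_{t+1}]. For example, for (i, j) = (0, 1) we minimise over 4 possible intermediate vertex sequences; the minimum is 6, attained along the walk 0 → 1 → 1 → 1.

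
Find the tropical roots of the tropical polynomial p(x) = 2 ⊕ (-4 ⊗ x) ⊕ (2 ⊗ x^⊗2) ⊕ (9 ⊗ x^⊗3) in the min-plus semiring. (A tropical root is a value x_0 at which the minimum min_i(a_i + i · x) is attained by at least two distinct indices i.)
Roots: {-7, -6, 6}

Each tropical root is a break point of the lower envelope of the lines y = a_i + i · x (there are 4 lines, with slopes 0, 1, ..., 3). Only the lines that attain the minimum somewhere contribute to roots; other lines are dominated. Here the surviving (envelope) indices are i = 3, i = 2, i = 1, i = 0.
Intersections between consecutive envelope lines give the roots: for adjacent envelope indices i < j the intersection is x = (a_i − a_j) / (j − i). Reading off the sorted break points: {-7, -6, 6}.
Verification: at each break x_0, at least two indices attain the minimum of min_i(a_i + i · x_0).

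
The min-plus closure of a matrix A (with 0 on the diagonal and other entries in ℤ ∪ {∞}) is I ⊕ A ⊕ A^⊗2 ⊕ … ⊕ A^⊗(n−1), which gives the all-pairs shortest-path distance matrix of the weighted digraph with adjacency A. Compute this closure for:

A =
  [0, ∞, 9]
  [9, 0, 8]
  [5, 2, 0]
Closure =
  [0, 11, 9]
  [9, 0, 8]
  [5, 2, 0]

This is the Floyd-Warshall all-pairs shortest-path computation. For each intermediate vertex k = 0, 1, …, 2, update dist[i][j] ← min(dist[i][j], dist[i][k] + dist[k][j]). The final matrix gives, for each (i, j), the minimum total weight of any directed path from i to j (possibly empty when i = j).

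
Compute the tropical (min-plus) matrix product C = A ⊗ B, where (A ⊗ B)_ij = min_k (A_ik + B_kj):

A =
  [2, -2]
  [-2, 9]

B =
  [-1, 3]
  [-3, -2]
A ⊗ B =
  [-5, -4]
  [-3, 1]

Apply the min-plus product entry-by-entry:
  C[0][0] = min over k of (A[0][0] + B[0][0] = 2 + -1 = 1, A[0][1] + B[1][0] = -2 + -3 = -5) = -5 (attained at k = 1)
  C[0][1] = min over k of (A[0][0] + B[0][1] = 2 + 3 = 5, A[0][1] + B[1][1] = -2 + -2 = -4) = -4 (attained at k = 1)
  C[1][0] = min over k of (A[1][0] + B[0][0] = -2 + -1 = -3, A[1][1] + B[1][0] = 9 + -3 = 6) = -3 (attained at k = 0)
  C[1][1] = min over k of (A[1][0] + B[0][1] = -2 + 3 = 1, A[1][1] + B[1][1] = 9 + -2 = 7) = 1 (attained at k = 0)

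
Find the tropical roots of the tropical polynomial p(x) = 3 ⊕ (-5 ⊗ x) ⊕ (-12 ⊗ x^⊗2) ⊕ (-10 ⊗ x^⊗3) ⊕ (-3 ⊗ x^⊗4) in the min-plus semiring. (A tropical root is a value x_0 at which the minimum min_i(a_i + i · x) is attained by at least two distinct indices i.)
Roots: {-7, -2, 7, 8}

Each tropical root is a break point of the lower envelope of the lines y = a_i + i · x (there are 5 lines, with slopes 0, 1, ..., 4). Only the lines that attain the minimum somewhere contribute to roots; other lines are dominated. Here the surviving (envelope) indices are i = 4, i = 3, i = 2, i = 1, i = 0.
Intersections between consecutive envelope lines give the roots: for adjacent envelope indices i < j the intersection is x = (a_i − a_j) / (j − i). Reading off the sorted break points: {-7, -2, 7, 8}.
Verification: at each break x_0, at least two indices attain the minimum of min_i(a_i + i · x_0).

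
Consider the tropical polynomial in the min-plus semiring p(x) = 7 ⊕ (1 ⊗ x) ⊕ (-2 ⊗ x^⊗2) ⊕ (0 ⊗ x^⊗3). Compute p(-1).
p(-1) = -4

A tropical monomial a ⊗ x^⊗i evaluates to a + i · x. Evaluating each term at x = -1:
  Term 0 contributes 7 + 0 · -1 = 7
  Term 1 contributes 1 + 1 · -1 = 0
  Term 2 contributes -2 + 2 · -1 = -4
  Term 3 contributes 0 + 3 · -1 = -3
p(-1) = ⊕ of these = min[7, 0, -4, -3] = -4.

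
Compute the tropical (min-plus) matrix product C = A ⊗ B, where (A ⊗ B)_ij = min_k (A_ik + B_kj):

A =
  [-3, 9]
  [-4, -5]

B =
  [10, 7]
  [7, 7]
A ⊗ B =
  [7, 4]
  [2, 2]

Apply the min-plus product entry-by-entry:
  C[0][0] = min over k of (A[0][0] + B[0][0] = -3 + 10 = 7, A[0][1] + B[1][0] = 9 + 7 = 16) = 7 (attained at k = 0)
  C[0][1] = min over k of (A[0][0] + B[0][1] = -3 + 7 = 4, A[0][1] + B[1][1] = 9 + 7 = 16) = 4 (attained at k = 0)
  C[1][0] = min over k of (A[1][0] + B[0][0] = -4 + 10 = 6, A[1][1] + B[1][0] = -5 + 7 = 2) = 2 (attained at k = 1)
  C[1][1] = min over k of (A[1][0] + B[0][1] = -4 + 7 = 3, A[1][1] + B[1][1] = -5 + 7 = 2) = 2 (attained at k = 1)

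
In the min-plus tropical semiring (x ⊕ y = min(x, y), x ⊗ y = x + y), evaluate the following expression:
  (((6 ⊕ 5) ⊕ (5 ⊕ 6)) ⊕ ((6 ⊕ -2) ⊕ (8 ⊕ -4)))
(((6 ⊕ 5) ⊕ (5 ⊕ 6)) ⊕ ((6 ⊕ -2) ⊕ (8 ⊕ -4))) = -4

Expand innermost to outermost. Recall ⊕ takes the minimum of its arguments and ⊗ takes their sum. Working out the expression (((6 ⊕ 5) ⊕ (5 ⊕ 6)) ⊕ ((6 ⊕ -2) ⊕ (8 ⊕ -4))) gives -4.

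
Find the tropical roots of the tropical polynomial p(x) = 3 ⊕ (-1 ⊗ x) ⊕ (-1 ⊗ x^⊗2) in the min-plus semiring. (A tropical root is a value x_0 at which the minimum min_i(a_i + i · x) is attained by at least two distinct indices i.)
Roots: {0, 4}

Each tropical root is a break point of the lower envelope of the lines y = a_i + i · x (there are 3 lines, with slopes 0, 1, ..., 2). Only the lines that attain the minimum somewhere contribute to roots; other lines are dominated. Here the surviving (envelope) indices are i = 2, i = 1, i = 0.
Intersections between consecutive envelope lines give the roots: for adjacent envelope indices i < j the intersection is x = (a_i − a_j) / (j − i). Reading off the sorted break points: {0, 4}.
Verification: at each break x_0, at least two indices attain the minimum of min_i(a_i + i · x_0).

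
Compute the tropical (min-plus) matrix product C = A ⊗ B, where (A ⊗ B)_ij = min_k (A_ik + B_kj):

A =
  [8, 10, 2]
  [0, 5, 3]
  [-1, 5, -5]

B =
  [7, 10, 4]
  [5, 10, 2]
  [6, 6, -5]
A ⊗ B =
  [8, 8, -3]
  [7, 9, -2]
  [1, 1, -10]

Apply the min-plus product entry-by-entry:
  C[0][0] = min over k of (A[0][0] + B[0][0] = 8 + 7 = 15, A[0][1] + B[1][0] = 10 + 5 = 15, A[0][2] + B[2][0] = 2 + 6 = 8) = 8 (attained at k = 2)
  C[0][1] = min over k of (A[0][0] + B[0][1] = 8 + 10 = 18, A[0][1] + B[1][1] = 10 + 10 = 20, A[0][2] + B[2][1] = 2 + 6 = 8) = 8 (attained at k = 2)
  C[0][2] = min over k of (A[0][0] + B[0][2] = 8 + 4 = 12, A[0][1] + B[1][2] = 10 + 2 = 12, A[0][2] + B[2][2] = 2 + -5 = -3) = -3 (attained at k = 2)
  C[1][0] = min over k of (A[1][0] + B[0][0] = 0 + 7 = 7, A[1][1] + B[1][0] = 5 + 5 = 10, A[1][2] + B[2][0] = 3 + 6 = 9) = 7 (attained at k = 0)
  C[1][1] = min over k of (A[1][0] + B[0][1] = 0 + 10 = 10, A[1][1] + B[1][1] = 5 + 10 = 15, A[1][2] + B[2][1] = 3 + 6 = 9) = 9 (attained at k = 2)
  C[1][2] = min over k of (A[1][0] + B[0][2] = 0 + 4 = 4, A[1][1] + B[1][2] = 5 + 2 = 7, A[1][2] + B[2][2] = 3 + -5 = -2) = -2 (attained at k = 2)
  C[2][0] = min over k of (A[2][0] + B[0][0] = -1 + 7 = 6, A[2][1] + B[1][0] = 5 + 5 = 10, A[2][2] + B[2][0] = -5 + 6 = 1) = 1 (attained at k = 2)
  C[2][1] = min over k of (A[2][0] + B[0][1] = -1 + 10 = 9, A[2][1] + B[1][1] = 5 + 10 = 15, A[2][2] + B[2][1] = -5 + 6 = 1) = 1 (attained at k = 2)
  C[2][2] = min over k of (A[2][0] + B[0][2] = -1 + 4 = 3, A[2][1] + B[1][2] = 5 + 2 = 7, A[2][2] + B[2][2] = -5 + -5 = -10) = -10 (attained at k = 2)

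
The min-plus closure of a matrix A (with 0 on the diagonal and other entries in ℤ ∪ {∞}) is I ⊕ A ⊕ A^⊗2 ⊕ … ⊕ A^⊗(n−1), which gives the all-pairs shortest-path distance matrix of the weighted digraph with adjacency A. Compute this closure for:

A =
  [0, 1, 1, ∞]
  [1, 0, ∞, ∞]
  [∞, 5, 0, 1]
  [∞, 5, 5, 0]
Closure =
  [0, 1, 1, 2]
  [1, 0, 2, 3]
  [6, 5, 0, 1]
  [6, 5, 5, 0]

This is the Floyd-Warshall all-pairs shortest-path computation. For each intermediate vertex k = 0, 1, …, 3, update dist[i][j] ← min(dist[i][j], dist[i][k] + dist[k][j]). The final matrix gives, for each (i, j), the minimum total weight of any directed path from i to j (possibly empty when i = j).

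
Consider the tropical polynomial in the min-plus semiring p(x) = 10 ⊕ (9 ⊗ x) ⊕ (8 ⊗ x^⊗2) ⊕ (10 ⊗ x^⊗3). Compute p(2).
p(2) = 10

A tropical monomial a ⊗ x^⊗i evaluates to a + i · x. Evaluating each term at x = 2:
  Term 0 contributes 10 + 0 · 2 = 10
  Term 1 contributes 9 + 1 · 2 = 11
  Term 2 contributes 8 + 2 · 2 = 12
  Term 3 contributes 10 + 3 · 2 = 16
p(2) = ⊕ of these = min[10, 11, 12, 16] = 10.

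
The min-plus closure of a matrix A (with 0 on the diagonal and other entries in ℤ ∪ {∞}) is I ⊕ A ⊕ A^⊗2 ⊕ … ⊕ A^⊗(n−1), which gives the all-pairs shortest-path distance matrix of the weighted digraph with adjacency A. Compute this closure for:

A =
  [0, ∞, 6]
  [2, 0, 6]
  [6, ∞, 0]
Closure =
  [0, ∞, 6]
  [2, 0, 6]
  [6, ∞, 0]

This is the Floyd-Warshall all-pairs shortest-path computation. For each intermediate vertex k = 0, 1, …, 2, update dist[i][j] ← min(dist[i][j], dist[i][k] + dist[k][j]). The final matrix gives, for each (i, j), the minimum total weight of any directed path from i to j (possibly empty when i = j).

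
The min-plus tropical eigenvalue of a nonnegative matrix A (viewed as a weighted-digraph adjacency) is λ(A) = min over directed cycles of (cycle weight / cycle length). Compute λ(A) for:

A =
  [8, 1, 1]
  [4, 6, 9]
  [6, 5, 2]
λ(A) = 2

Enumerate directed cycles and compute their means (weight / length). Sample:
  cycle 0 → 0: weight = 8, length = 1, mean = 8/1 ≈ 8.000
  cycle 1 → 1: weight = 6, length = 1, mean = 6/1 ≈ 6.000
  cycle 2 → 2: weight = 2, length = 1, mean = 2/1 ≈ 2.000
  cycle 0 → 1 → 0: weight = 5, length = 2, mean = 5/2 ≈ 2.500
  cycle 0 → 2 → 0: weight = 7, length = 2, mean = 7/2 ≈ 3.500
  cycle 1 → 0 → 1: weight = 5, length = 2, mean = 5/2 ≈ 2.500
Minimum mean = 2.000, attained e.g. along the cycle 2 → 2 with weight 2 and length 1. So λ(A) = 2/1 = 2.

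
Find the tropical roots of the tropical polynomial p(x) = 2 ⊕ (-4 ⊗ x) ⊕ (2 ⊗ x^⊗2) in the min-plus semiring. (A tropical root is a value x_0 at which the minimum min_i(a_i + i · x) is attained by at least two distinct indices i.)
Roots: {-6, 6}

Each tropical root is a break point of the lower envelope of the lines y = a_i + i · x (there are 3 lines, with slopes 0, 1, ..., 2). Only the lines that attain the minimum somewhere contribute to roots; other lines are dominated. Here the surviving (envelope) indices are i = 2, i = 1, i = 0.
Intersections between consecutive envelope lines give the roots: for adjacent envelope indices i < j the intersection is x = (a_i − a_j) / (j − i). Reading off the sorted break points: {-6, 6}.
Verification: at each break x_0, at least two indices attain the minimum of min_i(a_i + i · x_0).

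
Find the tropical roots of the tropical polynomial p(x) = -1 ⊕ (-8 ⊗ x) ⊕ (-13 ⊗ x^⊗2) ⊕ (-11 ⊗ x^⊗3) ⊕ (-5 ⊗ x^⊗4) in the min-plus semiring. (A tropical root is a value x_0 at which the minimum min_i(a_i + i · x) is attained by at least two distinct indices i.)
Roots: {-6, -2, 5, 7}

Each tropical root is a break point of the lower envelope of the lines y = a_i + i · x (there are 5 lines, with slopes 0, 1, ..., 4). Only the lines that attain the minimum somewhere contribute to roots; other lines are dominated. Here the surviving (envelope) indices are i = 4, i = 3, i = 2, i = 1, i = 0.
Intersections between consecutive envelope lines give the roots: for adjacent envelope indices i < j the intersection is x = (a_i − a_j) / (j − i). Reading off the sorted break points: {-6, -2, 5, 7}.
Verification: at each break x_0, at least two indices attain the minimum of min_i(a_i + i · x_0).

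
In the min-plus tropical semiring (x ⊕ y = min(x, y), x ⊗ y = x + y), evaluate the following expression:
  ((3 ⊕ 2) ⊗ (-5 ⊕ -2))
((3 ⊕ 2) ⊗ (-5 ⊕ -2)) = -3

Expand innermost to outermost. Recall ⊕ takes the minimum of its arguments and ⊗ takes their sum. Working out the expression ((3 ⊕ 2) ⊗ (-5 ⊕ -2)) gives -3.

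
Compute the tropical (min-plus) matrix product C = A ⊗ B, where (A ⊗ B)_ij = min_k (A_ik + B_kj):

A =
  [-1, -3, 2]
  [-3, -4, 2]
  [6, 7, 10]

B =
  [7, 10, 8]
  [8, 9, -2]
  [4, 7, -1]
A ⊗ B =
  [5, 6, -5]
  [4, 5, -6]
  [13, 16, 5]

Apply the min-plus product entry-by-entry:
  C[0][0] = min over k of (A[0][0] + B[0][0] = -1 + 7 = 6, A[0][1] + B[1][0] = -3 + 8 = 5, A[0][2] + B[2][0] = 2 + 4 = 6) = 5 (attained at k = 1)
  C[0][1] = min over k of (A[0][0] + B[0][1] = -1 + 10 = 9, A[0][1] + B[1][1] = -3 + 9 = 6, A[0][2] + B[2][1] = 2 + 7 = 9) = 6 (attained at k = 1)
  C[0][2] = min over k of (A[0][0] + B[0][2] = -1 + 8 = 7, A[0][1] + B[1][2] = -3 + -2 = -5, A[0][2] + B[2][2] = 2 + -1 = 1) = -5 (attained at k = 1)
  C[1][0] = min over k of (A[1][0] + B[0][0] = -3 + 7 = 4, A[1][1] + B[1][0] = -4 + 8 = 4, A[1][2] + B[2][0] = 2 + 4 = 6) = 4 (attained at k = 0)
  C[1][1] = min over k of (A[1][0] + B[0][1] = -3 + 10 = 7, A[1][1] + B[1][1] = -4 + 9 = 5, A[1][2] + B[2][1] = 2 + 7 = 9) = 5 (attained at k = 1)
  C[1][2] = min over k of (A[1][0] + B[0][2] = -3 + 8 = 5, A[1][1] + B[1][2] = -4 + -2 = -6, A[1][2] + B[2][2] = 2 + -1 = 1) = -6 (attained at k = 1)
  C[2][0] = min over k of (A[2][0] + B[0][0] = 6 + 7 = 13, A[2][1] + B[1][0] = 7 + 8 = 15, A[2][2] + B[2][0] = 10 + 4 = 14) = 13 (attained at k = 0)
  C[2][1] = min over k of (A[2][0] + B[0][1] = 6 + 10 = 16, A[2][1] + B[1][1] = 7 + 9 = 16, A[2][2] + B[2][1] = 10 + 7 = 17) = 16 (attained at k = 0)
  C[2][2] = min over k of (A[2][0] + B[0][2] = 6 + 8 = 14, A[2][1] + B[1][2] = 7 + -2 = 5, A[2][2] + B[2][2] = 10 + -1 = 9) = 5 (attained at k = 1)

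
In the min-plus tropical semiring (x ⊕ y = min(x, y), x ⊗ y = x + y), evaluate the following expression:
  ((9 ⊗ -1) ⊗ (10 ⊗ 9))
((9 ⊗ -1) ⊗ (10 ⊗ 9)) = 27

Expand innermost to outermost. Recall ⊕ takes the minimum of its arguments and ⊗ takes their sum. Working out the expression ((9 ⊗ -1) ⊗ (10 ⊗ 9)) gives 27.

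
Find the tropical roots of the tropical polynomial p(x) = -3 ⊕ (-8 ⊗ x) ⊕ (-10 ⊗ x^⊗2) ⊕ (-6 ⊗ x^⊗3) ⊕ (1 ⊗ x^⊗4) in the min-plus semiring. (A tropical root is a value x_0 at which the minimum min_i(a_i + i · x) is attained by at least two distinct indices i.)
Roots: {-7, -4, 2, 5}

Each tropical root is a break point of the lower envelope of the lines y = a_i + i · x (there are 5 lines, with slopes 0, 1, ..., 4). Only the lines that attain the minimum somewhere contribute to roots; other lines are dominated. Here the surviving (envelope) indices are i = 4, i = 3, i = 2, i = 1, i = 0.
Intersections between consecutive envelope lines give the roots: for adjacent envelope indices i < j the intersection is x = (a_i − a_j) / (j − i). Reading off the sorted break points: {-7, -4, 2, 5}.
Verification: at each break x_0, at least two indices attain the minimum of min_i(a_i + i · x_0).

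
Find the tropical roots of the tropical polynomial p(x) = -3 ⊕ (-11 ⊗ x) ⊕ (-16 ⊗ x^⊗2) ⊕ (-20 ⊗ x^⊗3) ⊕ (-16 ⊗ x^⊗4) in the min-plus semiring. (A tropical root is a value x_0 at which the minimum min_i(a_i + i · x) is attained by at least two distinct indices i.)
Roots: {-4, 4, 5, 8}

Each tropical root is a break point of the lower envelope of the lines y = a_i + i · x (there are 5 lines, with slopes 0, 1, ..., 4). Only the lines that attain the minimum somewhere contribute to roots; other lines are dominated. Here the surviving (envelope) indices are i = 4, i = 3, i = 2, i = 1, i = 0.
Intersections between consecutive envelope lines give the roots: for adjacent envelope indices i < j the intersection is x = (a_i − a_j) / (j − i). Reading off the sorted break points: {-4, 4, 5, 8}.
Verification: at each break x_0, at least two indices attain the minimum of min_i(a_i + i · x_0).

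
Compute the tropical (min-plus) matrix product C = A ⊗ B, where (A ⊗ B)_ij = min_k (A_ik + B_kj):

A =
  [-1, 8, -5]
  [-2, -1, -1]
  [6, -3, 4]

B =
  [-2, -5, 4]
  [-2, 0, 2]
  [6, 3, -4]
A ⊗ B =
  [-3, -6, -9]
  [-4, -7, -5]
  [-5, -3, -1]

Apply the min-plus product entry-by-entry:
  C[0][0] = min over k of (A[0][0] + B[0][0] = -1 + -2 = -3, A[0][1] + B[1][0] = 8 + -2 = 6, A[0][2] + B[2][0] = -5 + 6 = 1) = -3 (attained at k = 0)
  C[0][1] = min over k of (A[0][0] + B[0][1] = -1 + -5 = -6, A[0][1] + B[1][1] = 8 + 0 = 8, A[0][2] + B[2][1] = -5 + 3 = -2) = -6 (attained at k = 0)
  C[0][2] = min over k of (A[0][0] + B[0][2] = -1 + 4 = 3, A[0][1] + B[1][2] = 8 + 2 = 10, A[0][2] + B[2][2] = -5 + -4 = -9) = -9 (attained at k = 2)
  C[1][0] = min over k of (A[1][0] + B[0][0] = -2 + -2 = -4, A[1][1] + B[1][0] = -1 + -2 = -3, A[1][2] + B[2][0] = -1 + 6 = 5) = -4 (attained at k = 0)
  C[1][1] = min over k of (A[1][0] + B[0][1] = -2 + -5 = -7, A[1][1] + B[1][1] = -1 + 0 = -1, A[1][2] + B[2][1] = -1 + 3 = 2) = -7 (attained at k = 0)
  C[1][2] = min over k of (A[1][0] + B[0][2] = -2 + 4 = 2, A[1][1] + B[1][2] = -1 + 2 = 1, A[1][2] + B[2][2] = -1 + -4 = -5) = -5 (attained at k = 2)
  C[2][0] = min over k of (A[2][0] + B[0][0] = 6 + -2 = 4, A[2][1] + B[1][0] = -3 + -2 = -5, A[2][2] + B[2][0] = 4 + 6 = 10) = -5 (attained at k = 1)
  C[2][1] = min over k of (A[2][0] + B[0][1] = 6 + -5 = 1, A[2][1] + B[1][1] = -3 + 0 = -3, A[2][2] + B[2][1] = 4 + 3 = 7) = -3 (attained at k = 1)
  C[2][2] = min over k of (A[2][0] + B[0][2] = 6 + 4 = 10, A[2][1] + B[1][2] = -3 + 2 = -1, A[2][2] + B[2][2] = 4 + -4 = 0) = -1 (attained at k = 1)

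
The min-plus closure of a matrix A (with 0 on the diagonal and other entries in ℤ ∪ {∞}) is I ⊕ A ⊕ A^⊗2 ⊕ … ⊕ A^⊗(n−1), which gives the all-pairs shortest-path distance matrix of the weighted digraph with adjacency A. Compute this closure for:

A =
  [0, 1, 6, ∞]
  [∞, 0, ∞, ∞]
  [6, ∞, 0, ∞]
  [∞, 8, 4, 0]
Closure =
  [0, 1, 6, ∞]
  [∞, 0, ∞, ∞]
  [6, 7, 0, ∞]
  [10, 8, 4, 0]

This is the Floyd-Warshall all-pairs shortest-path computation. For each intermediate vertex k = 0, 1, …, 3, update dist[i][j] ← min(dist[i][j], dist[i][k] + dist[k][j]). The final matrix gives, for each (i, j), the minimum total weight of any directed path from i to j (possibly empty when i = j).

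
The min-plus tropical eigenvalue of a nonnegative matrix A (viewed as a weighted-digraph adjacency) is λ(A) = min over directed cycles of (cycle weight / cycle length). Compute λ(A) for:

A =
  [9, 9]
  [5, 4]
λ(A) = 4

Enumerate directed cycles and compute their means (weight / length). Sample:
  cycle 0 → 0: weight = 9, length = 1, mean = 9/1 ≈ 9.000
  cycle 1 → 1: weight = 4, length = 1, mean = 4/1 ≈ 4.000
  cycle 0 → 1 → 0: weight = 14, length = 2, mean = 14/2 ≈ 7.000
  cycle 1 → 0 → 1: weight = 14, length = 2, mean = 14/2 ≈ 7.000
Minimum mean = 4.000, attained e.g. along the cycle 1 → 1 with weight 4 and length 1. So λ(A) = 4/1 = 4.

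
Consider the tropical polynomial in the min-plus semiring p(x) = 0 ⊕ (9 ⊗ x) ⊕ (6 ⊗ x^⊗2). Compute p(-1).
p(-1) = 0

A tropical monomial a ⊗ x^⊗i evaluates to a + i · x. Evaluating each term at x = -1:
  Term 0 contributes 0 + 0 · -1 = 0
  Term 1 contributes 9 + 1 · -1 = 8
  Term 2 contributes 6 + 2 · -1 = 4
p(-1) = ⊕ of these = min[0, 8, 4] = 0.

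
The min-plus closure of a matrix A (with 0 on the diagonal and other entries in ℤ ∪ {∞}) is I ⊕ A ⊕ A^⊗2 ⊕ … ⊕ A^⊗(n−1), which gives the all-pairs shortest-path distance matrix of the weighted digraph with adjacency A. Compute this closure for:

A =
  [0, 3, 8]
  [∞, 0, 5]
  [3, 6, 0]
Closure =
  [0, 3, 8]
  [8, 0, 5]
  [3, 6, 0]

This is the Floyd-Warshall all-pairs shortest-path computation. For each intermediate vertex k = 0, 1, …, 2, update dist[i][j] ← min(dist[i][j], dist[i][k] + dist[k][j]). The final matrix gives, for each (i, j), the minimum total weight of any directed path from i to j (possibly empty when i = j).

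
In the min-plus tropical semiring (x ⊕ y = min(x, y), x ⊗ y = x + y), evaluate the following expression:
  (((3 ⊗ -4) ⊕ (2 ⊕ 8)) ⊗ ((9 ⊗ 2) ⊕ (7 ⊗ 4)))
(((3 ⊗ -4) ⊕ (2 ⊕ 8)) ⊗ ((9 ⊗ 2) ⊕ (7 ⊗ 4))) = 10

Expand innermost to outermost. Recall ⊕ takes the minimum of its arguments and ⊗ takes their sum. Working out the expression (((3 ⊗ -4) ⊕ (2 ⊕ 8)) ⊗ ((9 ⊗ 2) ⊕ (7 ⊗ 4))) gives 10.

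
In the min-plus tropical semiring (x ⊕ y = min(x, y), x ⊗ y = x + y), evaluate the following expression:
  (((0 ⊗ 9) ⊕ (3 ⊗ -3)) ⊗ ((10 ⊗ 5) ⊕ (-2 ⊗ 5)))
(((0 ⊗ 9) ⊕ (3 ⊗ -3)) ⊗ ((10 ⊗ 5) ⊕ (-2 ⊗ 5))) = 3

Expand innermost to outermost. Recall ⊕ takes the minimum of its arguments and ⊗ takes their sum. Working out the expression (((0 ⊗ 9) ⊕ (3 ⊗ -3)) ⊗ ((10 ⊗ 5) ⊕ (-2 ⊗ 5))) gives 3.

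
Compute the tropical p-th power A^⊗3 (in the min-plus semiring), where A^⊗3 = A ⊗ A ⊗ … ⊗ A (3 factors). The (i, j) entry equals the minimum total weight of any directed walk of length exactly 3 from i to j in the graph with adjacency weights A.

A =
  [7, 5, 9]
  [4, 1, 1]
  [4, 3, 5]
A^⊗3 =
  [10, 7, 7]
  [6, 3, 3]
  [8, 5, 5]

Each entry (A^⊗3)_ij equals the minimum over all length-3 walks i = v_0 → v_1 → … → v_3 = j of Σ_t A[v_t][v_{t+1}]. For example, for (i, j) = (0, 2) we minimise over 9 possible intermediate vertex sequences; the minimum is 7, attained along the walk 0 → 1 → 1 → 2.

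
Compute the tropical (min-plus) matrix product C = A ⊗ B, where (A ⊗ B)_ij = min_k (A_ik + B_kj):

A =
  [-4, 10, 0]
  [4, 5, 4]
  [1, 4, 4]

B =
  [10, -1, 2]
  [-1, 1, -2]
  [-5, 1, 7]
A ⊗ B =
  [-5, -5, -2]
  [-1, 3, 3]
  [-1, 0, 2]

Apply the min-plus product entry-by-entry:
  C[0][0] = min over k of (A[0][0] + B[0][0] = -4 + 10 = 6, A[0][1] + B[1][0] = 10 + -1 = 9, A[0][2] + B[2][0] = 0 + -5 = -5) = -5 (attained at k = 2)
  C[0][1] = min over k of (A[0][0] + B[0][1] = -4 + -1 = -5, A[0][1] + B[1][1] = 10 + 1 = 11, A[0][2] + B[2][1] = 0 + 1 = 1) = -5 (attained at k = 0)
  C[0][2] = min over k of (A[0][0] + B[0][2] = -4 + 2 = -2, A[0][1] + B[1][2] = 10 + -2 = 8, A[0][2] + B[2][2] = 0 + 7 = 7) = -2 (attained at k = 0)
  C[1][0] = min over k of (A[1][0] + B[0][0] = 4 + 10 = 14, A[1][1] + B[1][0] = 5 + -1 = 4, A[1][2] + B[2][0] = 4 + -5 = -1) = -1 (attained at k = 2)
  C[1][1] = min over k of (A[1][0] + B[0][1] = 4 + -1 = 3, A[1][1] + B[1][1] = 5 + 1 = 6, A[1][2] + B[2][1] = 4 + 1 = 5) = 3 (attained at k = 0)
  C[1][2] = min over k of (A[1][0] + B[0][2] = 4 + 2 = 6, A[1][1] + B[1][2] = 5 + -2 = 3, A[1][2] + B[2][2] = 4 + 7 = 11) = 3 (attained at k = 1)
  C[2][0] = min over k of (A[2][0] + B[0][0] = 1 + 10 = 11, A[2][1] + B[1][0] = 4 + -1 = 3, A[2][2] + B[2][0] = 4 + -5 = -1) = -1 (attained at k = 2)
  C[2][1] = min over k of (A[2][0] + B[0][1] = 1 + -1 = 0, A[2][1] + B[1][1] = 4 + 1 = 5, A[2][2] + B[2][1] = 4 + 1 = 5) = 0 (attained at k = 0)
  C[2][2] = min over k of (A[2][0] + B[0][2] = 1 + 2 = 3, A[2][1] + B[1][2] = 4 + -2 = 2, A[2][2] + B[2][2] = 4 + 7 = 11) = 2 (attained at k = 1)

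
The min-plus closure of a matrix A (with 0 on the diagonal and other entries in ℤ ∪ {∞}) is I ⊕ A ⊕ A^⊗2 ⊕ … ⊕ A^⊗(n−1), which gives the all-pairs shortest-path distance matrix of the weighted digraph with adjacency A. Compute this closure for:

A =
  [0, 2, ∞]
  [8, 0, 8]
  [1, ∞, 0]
Closure =
  [0, 2, 10]
  [8, 0, 8]
  [1, 3, 0]

This is the Floyd-Warshall all-pairs shortest-path computation. For each intermediate vertex k = 0, 1, …, 2, update dist[i][j] ← min(dist[i][j], dist[i][k] + dist[k][j]). The final matrix gives, for each (i, j), the minimum total weight of any directed path from i to j (possibly empty when i = j).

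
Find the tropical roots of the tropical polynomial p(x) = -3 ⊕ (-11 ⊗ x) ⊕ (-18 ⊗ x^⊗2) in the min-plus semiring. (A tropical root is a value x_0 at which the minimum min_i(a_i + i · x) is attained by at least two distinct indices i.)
Roots: {7, 8}

Each tropical root is a break point of the lower envelope of the lines y = a_i + i · x (there are 3 lines, with slopes 0, 1, ..., 2). Only the lines that attain the minimum somewhere contribute to roots; other lines are dominated. Here the surviving (envelope) indices are i = 2, i = 1, i = 0.
Intersections between consecutive envelope lines give the roots: for adjacent envelope indices i < j the intersection is x = (a_i − a_j) / (j − i). Reading off the sorted break points: {7, 8}.
Verification: at each break x_0, at least two indices attain the minimum of min_i(a_i + i · x_0).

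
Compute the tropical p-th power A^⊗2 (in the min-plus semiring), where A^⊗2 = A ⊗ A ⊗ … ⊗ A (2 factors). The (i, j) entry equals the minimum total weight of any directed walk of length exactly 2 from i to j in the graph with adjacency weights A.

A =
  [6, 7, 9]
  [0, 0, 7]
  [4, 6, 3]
A^⊗2 =
  [7, 7, 12]
  [0, 0, 7]
  [6, 6, 6]

Each entry (A^⊗2)_ij equals the minimum over all length-2 walks i = v_0 → v_1 → … → v_2 = j of Σ_t A[v_t][v_{t+1}]. For example, for (i, j) = (0, 2) we minimise over 3 possible intermediate vertex sequences; the minimum is 12, attained along the walk 0 → 2 → 2.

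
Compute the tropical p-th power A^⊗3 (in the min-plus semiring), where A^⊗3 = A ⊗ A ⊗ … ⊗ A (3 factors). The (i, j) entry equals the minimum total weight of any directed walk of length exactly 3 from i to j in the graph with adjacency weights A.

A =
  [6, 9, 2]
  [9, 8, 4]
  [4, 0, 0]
A^⊗3 =
  [6, 2, 2]
  [8, 4, 4]
  [4, 0, 0]

Each entry (A^⊗3)_ij equals the minimum over all length-3 walks i = v_0 → v_1 → … → v_3 = j of Σ_t A[v_t][v_{t+1}]. For example, for (i, j) = (0, 2) we minimise over 9 possible intermediate vertex sequences; the minimum is 2, attained along the walk 0 → 2 → 2 → 2.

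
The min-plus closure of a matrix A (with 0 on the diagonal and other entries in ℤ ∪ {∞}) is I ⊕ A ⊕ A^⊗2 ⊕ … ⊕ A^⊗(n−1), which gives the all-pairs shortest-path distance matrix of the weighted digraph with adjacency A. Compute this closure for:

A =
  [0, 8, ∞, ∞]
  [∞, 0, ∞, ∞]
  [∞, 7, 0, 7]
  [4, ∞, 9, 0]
Closure =
  [0, 8, ∞, ∞]
  [∞, 0, ∞, ∞]
  [11, 7, 0, 7]
  [4, 12, 9, 0]

This is the Floyd-Warshall all-pairs shortest-path computation. For each intermediate vertex k = 0, 1, …, 3, update dist[i][j] ← min(dist[i][j], dist[i][k] + dist[k][j]). The final matrix gives, for each (i, j), the minimum total weight of any directed path from i to j (possibly empty when i = j).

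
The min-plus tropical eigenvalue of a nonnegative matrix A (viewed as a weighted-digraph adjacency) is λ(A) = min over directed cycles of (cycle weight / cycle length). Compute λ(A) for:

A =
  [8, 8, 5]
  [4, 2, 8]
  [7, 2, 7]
λ(A) = 2

Enumerate directed cycles and compute their means (weight / length). Sample:
  cycle 0 → 0: weight = 8, length = 1, mean = 8/1 ≈ 8.000
  cycle 1 → 1: weight = 2, length = 1, mean = 2/1 ≈ 2.000
  cycle 2 → 2: weight = 7, length = 1, mean = 7/1 ≈ 7.000
  cycle 0 → 1 → 0: weight = 12, length = 2, mean = 12/2 ≈ 6.000
  cycle 0 → 2 → 0: weight = 12, length = 2, mean = 12/2 ≈ 6.000
  cycle 1 → 0 → 1: weight = 12, length = 2, mean = 12/2 ≈ 6.000
Minimum mean = 2.000, attained e.g. along the cycle 1 → 1 with weight 2 and length 1. So λ(A) = 2/1 = 2.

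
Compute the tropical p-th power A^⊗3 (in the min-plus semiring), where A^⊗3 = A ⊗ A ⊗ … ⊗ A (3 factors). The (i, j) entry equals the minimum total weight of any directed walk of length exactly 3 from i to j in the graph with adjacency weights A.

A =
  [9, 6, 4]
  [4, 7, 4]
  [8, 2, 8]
A^⊗3 =
  [10, 12, 10]
  [10, 10, 10]
  [13, 8, 10]

Each entry (A^⊗3)_ij equals the minimum over all length-3 walks i = v_0 → v_1 → … → v_3 = j of Σ_t A[v_t][v_{t+1}]. For example, for (i, j) = (0, 2) we minimise over 9 possible intermediate vertex sequences; the minimum is 10, attained along the walk 0 → 2 → 1 → 2.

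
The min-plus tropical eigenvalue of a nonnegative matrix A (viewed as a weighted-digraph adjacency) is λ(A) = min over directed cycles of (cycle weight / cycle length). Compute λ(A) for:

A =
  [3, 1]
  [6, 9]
λ(A) = 3

Enumerate directed cycles and compute their means (weight / length). Sample:
  cycle 0 → 0: weight = 3, length = 1, mean = 3/1 ≈ 3.000
  cycle 1 → 1: weight = 9, length = 1, mean = 9/1 ≈ 9.000
  cycle 0 → 1 → 0: weight = 7, length = 2, mean = 7/2 ≈ 3.500
  cycle 1 → 0 → 1: weight = 7, length = 2, mean = 7/2 ≈ 3.500
Minimum mean = 3.000, attained e.g. along the cycle 0 → 0 with weight 3 and length 1. So λ(A) = 3/1 = 3.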